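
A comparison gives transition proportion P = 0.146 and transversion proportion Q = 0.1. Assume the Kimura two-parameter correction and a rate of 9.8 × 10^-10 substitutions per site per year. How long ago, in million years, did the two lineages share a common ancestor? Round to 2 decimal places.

Under the Kimura two-parameter model, d = −½ ln(1 − 2P − Q) − ¼ ln(1 − 2Q).
1 − 2P − Q = 0.608, giving −½ ln(0.608) = 0.248790.
1 − 2Q = 0.8, giving −¼ ln(0.8) = 0.055786.
d = 0.248790 + 0.055786 = 0.304576.
Under a molecular clock d = 2μt, so t = d/(2μ) = 0.304576 / (2 × 9.8 × 10^-10) = 155.40 million years.

155.40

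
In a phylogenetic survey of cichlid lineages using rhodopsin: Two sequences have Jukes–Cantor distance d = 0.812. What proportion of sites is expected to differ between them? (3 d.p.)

p = (3/4)(1 − e^(−4d/3)) = 0.75 × (1 − e^(-1.082667)) = 0.75 × (1 − 0.338691) = 0.495982.

0.496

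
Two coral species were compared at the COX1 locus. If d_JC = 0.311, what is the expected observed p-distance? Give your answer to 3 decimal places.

0.255

p = (3/4)(1 − e^(−4d/3)) = 0.75 × (1 − e^(-0.414667)) = 0.75 × (1 − 0.660560) = 0.254580.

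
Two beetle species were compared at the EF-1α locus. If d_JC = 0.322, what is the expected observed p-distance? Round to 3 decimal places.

0.262

p = (3/4)(1 − e^(−4d/3)) = 0.75 × (1 − e^(-0.429333)) = 0.75 × (1 − 0.650943) = 0.261793.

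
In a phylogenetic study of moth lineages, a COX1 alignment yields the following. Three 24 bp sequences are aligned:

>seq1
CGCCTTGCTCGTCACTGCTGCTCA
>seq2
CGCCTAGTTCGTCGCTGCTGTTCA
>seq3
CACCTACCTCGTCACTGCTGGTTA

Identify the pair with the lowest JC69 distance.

seq1–seq2: 4/24 differ, p = 0.167, d = 0.188.
seq1–seq3: 5/24 differ, p = 0.208, d = 0.244.
seq2–seq3: 6/24 differ, p = 0.250, d = 0.304.
The smallest distance is between seq1 and seq2.

seq1 and seq2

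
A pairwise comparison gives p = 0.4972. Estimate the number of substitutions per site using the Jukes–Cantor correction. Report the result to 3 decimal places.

0.816

d = −(3/4) ln(1 − 4p/3) = −0.75 ln(1 − 0.662933) = −0.75 ln(0.337067)
  = −0.75 × (-1.087474) = 0.815606 substitutions/site.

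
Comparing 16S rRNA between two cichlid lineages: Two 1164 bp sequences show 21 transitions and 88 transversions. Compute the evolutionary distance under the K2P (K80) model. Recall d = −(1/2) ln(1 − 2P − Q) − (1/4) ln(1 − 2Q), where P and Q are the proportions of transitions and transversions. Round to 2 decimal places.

0.10

P = 21/1164 ≈ 0.018041 and Q = 88/1164 ≈ 0.075601.
Under the Kimura two-parameter model, d = −½ ln(1 − 2P − Q) − ¼ ln(1 − 2Q).
1 − 2P − Q = 0.888317, giving −½ ln(0.888317) = 0.059213.
1 − 2Q = 0.848798, giving −¼ ln(0.848798) = 0.040984.
d = 0.059213 + 0.040984 = 0.100197.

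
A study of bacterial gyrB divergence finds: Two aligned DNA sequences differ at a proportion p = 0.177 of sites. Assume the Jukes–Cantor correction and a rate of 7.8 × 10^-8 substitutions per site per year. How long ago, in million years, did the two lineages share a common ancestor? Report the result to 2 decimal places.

1.29

d = −(3/4) ln(1 − 4p/3) = −0.75 ln(1 − 0.236) = −0.75 ln(0.764)
  = −0.75 × (-0.269187) = 0.201890 substitutions/site.
Under a molecular clock d = 2μt, so t = d/(2μ) = 0.201890 / (2 × 7.8 × 10^-8) = 1.29 million years.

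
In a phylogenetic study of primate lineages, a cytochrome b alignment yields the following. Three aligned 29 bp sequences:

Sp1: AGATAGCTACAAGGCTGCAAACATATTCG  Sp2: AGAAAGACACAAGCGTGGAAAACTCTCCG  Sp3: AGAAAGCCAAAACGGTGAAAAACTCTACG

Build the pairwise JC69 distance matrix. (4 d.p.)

Sp1–Sp2: 10/29 sites differ → p ≈ 0.344828, d = −0.75 ln(1 − 0.459771) = 0.461822 ≈ 0.4618.
Sp1–Sp3: 10/29 sites differ → p ≈ 0.344828, d = −0.75 ln(1 − 0.459771) = 0.461822 ≈ 0.4618.
Sp2–Sp3: 6/29 sites differ → p ≈ 0.206897, d = −0.75 ln(1 − 0.275863) = 0.242081 ≈ 0.2421.

d(Sp1,Sp2) = 0.4618, d(Sp1,Sp3) = 0.4618, d(Sp2,Sp3) = 0.2421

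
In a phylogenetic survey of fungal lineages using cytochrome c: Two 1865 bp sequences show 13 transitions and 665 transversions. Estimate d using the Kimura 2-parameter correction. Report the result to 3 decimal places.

0.544

P = 13/1865 ≈ 0.006971 and Q = 665/1865 ≈ 0.356568.
Under the Kimura two-parameter model, d = −½ ln(1 − 2P − Q) − ¼ ln(1 − 2Q).
1 − 2P − Q = 0.62949, giving −½ ln(0.62949) = 0.231423.
1 − 2Q = 0.286864, giving −¼ ln(0.286864) = 0.312187.
d = 0.231423 + 0.312187 = 0.543610.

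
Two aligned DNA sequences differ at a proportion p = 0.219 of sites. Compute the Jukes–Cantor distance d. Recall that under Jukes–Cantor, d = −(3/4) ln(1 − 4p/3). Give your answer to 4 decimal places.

0.2590

d = −(3/4) ln(1 − 4p/3) = −0.75 ln(1 − 0.292) = −0.75 ln(0.708)
  = −0.75 × (-0.345311) = 0.258983 substitutions/site.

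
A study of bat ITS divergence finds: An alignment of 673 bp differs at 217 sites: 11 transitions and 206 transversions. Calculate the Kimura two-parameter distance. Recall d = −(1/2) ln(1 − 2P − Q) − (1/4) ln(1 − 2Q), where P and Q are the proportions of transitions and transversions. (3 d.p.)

P = 11/673 ≈ 0.016345 and Q = 206/673 ≈ 0.306092.
Under the Kimura two-parameter model, d = −½ ln(1 − 2P − Q) − ¼ ln(1 − 2Q).
1 − 2P − Q = 0.661218, giving −½ ln(0.661218) = 0.206836.
1 − 2Q = 0.387816, giving −¼ ln(0.387816) = 0.236806.
d = 0.206836 + 0.236806 = 0.443642.

0.444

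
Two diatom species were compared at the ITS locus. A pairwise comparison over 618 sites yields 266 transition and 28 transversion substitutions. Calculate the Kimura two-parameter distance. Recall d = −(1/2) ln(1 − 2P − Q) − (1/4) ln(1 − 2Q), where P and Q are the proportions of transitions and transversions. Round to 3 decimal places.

1.207

P = 266/618 ≈ 0.430421 and Q = 28/618 ≈ 0.045307.
Under the Kimura two-parameter model, d = −½ ln(1 − 2P − Q) − ¼ ln(1 − 2Q).
1 − 2P − Q = 0.093851, giving −½ ln(0.093851) = 1.183023.
1 − 2Q = 0.909386, giving −¼ ln(0.909386) = 0.023746.
d = 1.183023 + 0.023746 = 1.206769.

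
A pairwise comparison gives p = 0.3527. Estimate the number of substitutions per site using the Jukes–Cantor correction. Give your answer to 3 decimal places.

d = −(3/4) ln(1 − 4p/3) = −0.75 ln(1 − 0.470267) = −0.75 ln(0.529733)
  = −0.75 × (-0.635382) = 0.476537 substitutions/site.

0.477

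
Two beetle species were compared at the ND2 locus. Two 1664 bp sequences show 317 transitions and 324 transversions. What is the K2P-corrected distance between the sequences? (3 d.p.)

0.552

P = 317/1664 ≈ 0.190505 and Q = 324/1664 ≈ 0.194712.
Under the Kimura two-parameter model, d = −½ ln(1 − 2P − Q) − ¼ ln(1 − 2Q).
1 − 2P − Q = 0.424278, giving −½ ln(0.424278) = 0.428683.
1 − 2Q = 0.610576, giving −¼ ln(0.610576) = 0.123338.
d = 0.428683 + 0.123338 = 0.552021.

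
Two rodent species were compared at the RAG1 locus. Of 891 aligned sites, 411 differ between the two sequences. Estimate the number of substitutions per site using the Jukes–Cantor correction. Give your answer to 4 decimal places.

p = 411/891 ≈ 0.461279.
d = −(3/4) ln(1 − 4p/3) = −0.75 ln(1 − 0.615039) = −0.75 ln(0.384961)
  = −0.75 × (-0.954613) = 0.715960 substitutions/site.

0.7160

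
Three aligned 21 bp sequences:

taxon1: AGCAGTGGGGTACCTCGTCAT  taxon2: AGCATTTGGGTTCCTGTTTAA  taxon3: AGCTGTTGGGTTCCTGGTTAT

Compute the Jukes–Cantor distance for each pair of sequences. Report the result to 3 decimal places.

taxon1–taxon2: 7/21 sites differ → p ≈ 0.333333, d = −0.75 ln(1 − 0.444444) = 0.440839 ≈ 0.441.
taxon1–taxon3: 5/21 sites differ → p ≈ 0.238095, d = −0.75 ln(1 − 0.31746) = 0.286451 ≈ 0.286.
taxon2–taxon3: 4/21 sites differ → p ≈ 0.190476, d = −0.75 ln(1 − 0.253968) = 0.219740 ≈ 0.220.

d(taxon1,taxon2) = 0.441, d(taxon1,taxon3) = 0.286, d(taxon2,taxon3) = 0.220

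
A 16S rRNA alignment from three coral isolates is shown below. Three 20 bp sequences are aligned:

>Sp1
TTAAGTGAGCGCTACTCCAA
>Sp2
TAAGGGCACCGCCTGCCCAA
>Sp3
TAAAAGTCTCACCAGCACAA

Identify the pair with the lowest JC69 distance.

Sp1–Sp2: 9/20 differ, p = 0.450, d = 0.687.
Sp1–Sp3: 11/20 differ, p = 0.550, d = 0.991.
Sp2–Sp3: 8/20 differ, p = 0.400, d = 0.572.
The smallest distance is between Sp2 and Sp3.

Sp2 and Sp3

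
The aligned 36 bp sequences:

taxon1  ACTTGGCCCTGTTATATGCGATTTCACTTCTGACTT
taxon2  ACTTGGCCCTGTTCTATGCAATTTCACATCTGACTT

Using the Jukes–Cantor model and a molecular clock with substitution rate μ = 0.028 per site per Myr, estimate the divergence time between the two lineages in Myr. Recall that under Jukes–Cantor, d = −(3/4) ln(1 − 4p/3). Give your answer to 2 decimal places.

The sequences differ at 3 of 36 sites (14, 20, 28), so p = 3/36 ≈ 0.083333.
d = −(3/4) ln(1 − 4p/3) = −0.75 ln(1 − 0.111111) = −0.75 ln(0.888889)
  = −0.75 × (-0.117783) = 0.088337 substitutions/site.
Under a molecular clock d = 2μt, so t = d/(2μ) = 0.088337 / (2 × 0.028) = 1.58 Myr.

1.58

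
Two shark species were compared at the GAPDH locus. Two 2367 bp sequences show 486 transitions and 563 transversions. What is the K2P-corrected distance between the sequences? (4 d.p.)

P = 486/2367 ≈ 0.205323 and Q = 563/2367 ≈ 0.237854.
Under the Kimura two-parameter model, d = −½ ln(1 − 2P − Q) − ¼ ln(1 − 2Q).
1 − 2P − Q = 0.3515, giving −½ ln(0.3515) = 0.522773.
1 − 2Q = 0.524292, giving −¼ ln(0.524292) = 0.161427.
d = 0.522773 + 0.161427 = 0.684200.

0.6842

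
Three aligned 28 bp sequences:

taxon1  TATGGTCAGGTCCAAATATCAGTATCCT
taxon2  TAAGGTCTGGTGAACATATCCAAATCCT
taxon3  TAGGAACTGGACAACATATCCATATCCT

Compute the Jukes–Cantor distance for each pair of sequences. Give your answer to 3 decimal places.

taxon1–taxon2: 8/28 sites differ → p ≈ 0.285714, d = −0.75 ln(1 − 0.380952) = 0.359679 ≈ 0.360.
taxon1–taxon3: 9/28 sites differ → p ≈ 0.321429, d = −0.75 ln(1 − 0.428572) = 0.419713 ≈ 0.420.
taxon2–taxon3: 6/28 sites differ → p ≈ 0.214286, d = −0.75 ln(1 − 0.285715) = 0.252355 ≈ 0.252.

d(taxon1,taxon2) = 0.360, d(taxon1,taxon3) = 0.420, d(taxon2,taxon3) = 0.252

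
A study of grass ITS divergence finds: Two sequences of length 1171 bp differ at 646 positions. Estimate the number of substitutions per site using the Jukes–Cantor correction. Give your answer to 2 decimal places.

1.00

p = 646/1171 ≈ 0.551665.
d = −(3/4) ln(1 − 4p/3) = −0.75 ln(1 − 0.735553) = −0.75 ln(0.264447)
  = −0.75 × (-1.330114) = 0.997586 substitutions/site.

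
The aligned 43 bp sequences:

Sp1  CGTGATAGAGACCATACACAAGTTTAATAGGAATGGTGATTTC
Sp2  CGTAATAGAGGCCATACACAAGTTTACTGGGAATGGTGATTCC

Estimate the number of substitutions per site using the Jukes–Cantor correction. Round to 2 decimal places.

The sequences differ at 5 of 43 sites (4, 11, 27, 29, 42), so p = 5/43 ≈ 0.116279.
d = −(3/4) ln(1 − 4p/3) = −0.75 ln(1 − 0.155039) = −0.75 ln(0.844961)
  = −0.75 × (-0.168465) = 0.126349 substitutions/site.

0.13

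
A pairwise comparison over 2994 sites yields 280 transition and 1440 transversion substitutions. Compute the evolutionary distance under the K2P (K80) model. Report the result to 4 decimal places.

P = 280/2994 ≈ 0.09352 and Q = 1440/2994 ≈ 0.480962.
Under the Kimura two-parameter model, d = −½ ln(1 − 2P − Q) − ¼ ln(1 − 2Q).
1 − 2P − Q = 0.331998, giving −½ ln(0.331998) = 0.551313.
1 − 2Q = 0.038076, giving −¼ ln(0.038076) = 0.817043.
d = 0.551313 + 0.817043 = 1.368356.

1.3684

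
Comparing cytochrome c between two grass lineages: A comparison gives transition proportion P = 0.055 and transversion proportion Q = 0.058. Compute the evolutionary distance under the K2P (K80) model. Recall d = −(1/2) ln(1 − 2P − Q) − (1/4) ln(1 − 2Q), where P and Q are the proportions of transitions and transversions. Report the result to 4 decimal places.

0.1228

Under the Kimura two-parameter model, d = −½ ln(1 − 2P − Q) − ¼ ln(1 − 2Q).
1 − 2P − Q = 0.832, giving −½ ln(0.832) = 0.091961.
1 − 2Q = 0.884, giving −¼ ln(0.884) = 0.030825.
d = 0.091961 + 0.030825 = 0.122786.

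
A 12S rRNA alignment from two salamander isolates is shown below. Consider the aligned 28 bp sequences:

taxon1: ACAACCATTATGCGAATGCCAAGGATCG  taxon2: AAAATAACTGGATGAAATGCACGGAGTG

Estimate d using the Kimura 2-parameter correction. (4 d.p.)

Of 28 sites, 6 differences are transitions and 8 are transversions, so P = 6/28 ≈ 0.214286 and Q = 8/28 ≈ 0.285714.
Under the Kimura two-parameter model, d = −½ ln(1 − 2P − Q) − ¼ ln(1 − 2Q).
1 − 2P − Q = 0.285714, giving −½ ln(0.285714) = 0.626382.
1 − 2Q = 0.428572, giving −¼ ln(0.428572) = 0.211824.
d = 0.626382 + 0.211824 = 0.838206.

0.8382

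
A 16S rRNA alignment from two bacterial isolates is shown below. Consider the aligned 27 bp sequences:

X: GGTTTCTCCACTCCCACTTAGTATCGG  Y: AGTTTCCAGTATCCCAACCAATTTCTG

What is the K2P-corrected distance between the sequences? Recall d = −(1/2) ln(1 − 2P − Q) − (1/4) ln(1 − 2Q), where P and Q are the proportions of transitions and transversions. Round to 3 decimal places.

Of 27 sites, 5 differences are transitions and 7 are transversions, so P = 5/27 ≈ 0.185185 and Q = 7/27 ≈ 0.259259.
Under the Kimura two-parameter model, d = −½ ln(1 − 2P − Q) − ¼ ln(1 − 2Q).
1 − 2P − Q = 0.370371, giving −½ ln(0.370371) = 0.496625.
1 − 2Q = 0.481482, giving −¼ ln(0.481482) = 0.182722.
d = 0.496625 + 0.182722 = 0.679347.

0.679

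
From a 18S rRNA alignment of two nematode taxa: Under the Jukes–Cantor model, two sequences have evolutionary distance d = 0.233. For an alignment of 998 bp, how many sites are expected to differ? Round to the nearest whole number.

200

Invert JC69: p = (3/4)(1 − e^(−4d/3)) = 0.75 × (1 − e^(-0.310667)) = 0.75 × (1 − 0.732958) = 0.200282.
Expected differing sites = pL ≈ 0.200282 × 998 = 199.881436 ≈ 200.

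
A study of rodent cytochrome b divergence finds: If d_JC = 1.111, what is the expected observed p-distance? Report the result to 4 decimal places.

0.5795

p = (3/4)(1 − e^(−4d/3)) = 0.75 × (1 − e^(-1.481333)) = 0.75 × (1 − 0.227334) = 0.579500.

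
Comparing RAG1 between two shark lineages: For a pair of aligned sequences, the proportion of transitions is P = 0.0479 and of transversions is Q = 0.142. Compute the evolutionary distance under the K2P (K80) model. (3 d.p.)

Under the Kimura two-parameter model, d = −½ ln(1 − 2P − Q) − ¼ ln(1 − 2Q).
1 − 2P − Q = 0.7622, giving −½ ln(0.7622) = 0.135773.
1 − 2Q = 0.716, giving −¼ ln(0.716) = 0.083519.
d = 0.135773 + 0.083519 = 0.219292.

0.219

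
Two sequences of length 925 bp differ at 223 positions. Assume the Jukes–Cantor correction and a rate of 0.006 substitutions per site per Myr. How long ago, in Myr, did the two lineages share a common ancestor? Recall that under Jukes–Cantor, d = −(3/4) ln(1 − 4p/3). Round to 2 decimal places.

p = 223/925 ≈ 0.241081.
d = −(3/4) ln(1 − 4p/3) = −0.75 ln(1 − 0.321441) = −0.75 ln(0.678559)
  = −0.75 × (-0.387784) = 0.290838 substitutions/site.
Under a molecular clock d = 2μt, so t = d/(2μ) = 0.290838 / (2 × 0.006) = 24.24 Myr.

24.24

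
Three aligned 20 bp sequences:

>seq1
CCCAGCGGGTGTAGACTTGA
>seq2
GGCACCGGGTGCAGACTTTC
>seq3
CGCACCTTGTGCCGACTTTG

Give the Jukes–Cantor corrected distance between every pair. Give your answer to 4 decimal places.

seq1–seq2: 6/20 sites differ → p = 0.3, d = −0.75 ln(1 − 0.4) = 0.383119 ≈ 0.3831.
seq1–seq3: 8/20 sites differ → p = 0.4, d = −0.75 ln(1 − 0.533333) = 0.571605 ≈ 0.5716.
seq2–seq3: 5/20 sites differ → p = 0.25, d = −0.75 ln(1 − 0.333333) = 0.304098 ≈ 0.3041.

d(seq1,seq2) = 0.3831, d(seq1,seq3) = 0.5716, d(seq2,seq3) = 0.3041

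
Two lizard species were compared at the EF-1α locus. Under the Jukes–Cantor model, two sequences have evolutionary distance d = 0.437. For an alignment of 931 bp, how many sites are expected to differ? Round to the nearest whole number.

308

Invert JC69: p = (3/4)(1 − e^(−4d/3)) = 0.75 × (1 − e^(-0.582667)) = 0.75 × (1 − 0.558407) = 0.331195.
Expected differing sites = pL ≈ 0.331195 × 931 = 308.342545 ≈ 308.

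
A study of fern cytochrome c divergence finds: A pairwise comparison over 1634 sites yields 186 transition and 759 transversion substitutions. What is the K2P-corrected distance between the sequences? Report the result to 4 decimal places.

1.2504

P = 186/1634 ≈ 0.113831 and Q = 759/1634 ≈ 0.464504.
Under the Kimura two-parameter model, d = −½ ln(1 − 2P − Q) − ¼ ln(1 − 2Q).
1 − 2P − Q = 0.307834, giving −½ ln(0.307834) = 0.589097.
1 − 2Q = 0.070992, giving −¼ ln(0.070992) = 0.661297.
d = 0.589097 + 0.661297 = 1.250394.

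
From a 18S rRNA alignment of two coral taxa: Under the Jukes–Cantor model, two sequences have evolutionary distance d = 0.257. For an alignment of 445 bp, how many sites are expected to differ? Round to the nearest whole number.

Invert JC69: p = (3/4)(1 − e^(−4d/3)) = 0.75 × (1 − e^(-0.342667)) = 0.75 × (1 − 0.709875) = 0.217594.
Expected differing sites = pL ≈ 0.217594 × 445 = 96.82933 ≈ 97.

97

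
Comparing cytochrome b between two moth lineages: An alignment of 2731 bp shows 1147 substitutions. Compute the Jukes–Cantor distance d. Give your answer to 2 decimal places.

p = 1147/2731 ≈ 0.419993.
d = −(3/4) ln(1 − 4p/3) = −0.75 ln(1 − 0.559991) = −0.75 ln(0.440009)
  = −0.75 × (-0.820960) = 0.615720 substitutions/site.

0.62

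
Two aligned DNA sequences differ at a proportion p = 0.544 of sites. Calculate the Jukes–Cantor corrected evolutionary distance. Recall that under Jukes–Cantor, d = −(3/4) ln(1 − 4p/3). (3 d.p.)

d = −(3/4) ln(1 − 4p/3) = −0.75 ln(1 − 0.725333) = −0.75 ln(0.274667)
  = −0.75 × (-1.292196) = 0.969147 substitutions/site.

0.969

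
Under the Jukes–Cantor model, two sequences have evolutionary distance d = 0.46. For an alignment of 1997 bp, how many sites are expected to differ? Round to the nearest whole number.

Invert JC69: p = (3/4)(1 − e^(−4d/3)) = 0.75 × (1 − e^(-0.613333)) = 0.75 × (1 − 0.541543) = 0.343843.
Expected differing sites = pL ≈ 0.343843 × 1997 = 686.654471 ≈ 687.

687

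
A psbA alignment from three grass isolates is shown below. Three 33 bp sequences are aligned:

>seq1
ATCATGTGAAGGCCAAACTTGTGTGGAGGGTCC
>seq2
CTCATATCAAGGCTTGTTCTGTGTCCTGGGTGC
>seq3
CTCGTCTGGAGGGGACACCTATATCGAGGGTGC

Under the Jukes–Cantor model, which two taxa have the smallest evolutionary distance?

seq1–seq2: 13/33 differ, p = 0.394, d = 0.559.
seq1–seq3: 12/33 differ, p = 0.364, d = 0.497.
seq2–seq3: 14/33 differ, p = 0.424, d = 0.625.
The smallest distance is between seq1 and seq3.

seq1 and seq3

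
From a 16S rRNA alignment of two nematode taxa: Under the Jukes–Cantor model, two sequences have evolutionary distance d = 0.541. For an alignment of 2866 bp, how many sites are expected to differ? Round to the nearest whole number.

1105

Invert JC69: p = (3/4)(1 − e^(−4d/3)) = 0.75 × (1 − e^(-0.721333)) = 0.75 × (1 − 0.486104) = 0.385422.
Expected differing sites = pL ≈ 0.385422 × 2866 = 1104.619452 ≈ 1105.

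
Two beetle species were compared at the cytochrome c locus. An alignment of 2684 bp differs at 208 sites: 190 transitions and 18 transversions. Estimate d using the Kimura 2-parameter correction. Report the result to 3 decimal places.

0.084

P = 190/2684 ≈ 0.07079 and Q = 18/2684 ≈ 0.006706.
Under the Kimura two-parameter model, d = −½ ln(1 − 2P − Q) − ¼ ln(1 − 2Q).
1 − 2P − Q = 0.851714, giving −½ ln(0.851714) = 0.080252.
1 − 2Q = 0.986588, giving −¼ ln(0.986588) = 0.003376.
d = 0.080252 + 0.003376 = 0.083628.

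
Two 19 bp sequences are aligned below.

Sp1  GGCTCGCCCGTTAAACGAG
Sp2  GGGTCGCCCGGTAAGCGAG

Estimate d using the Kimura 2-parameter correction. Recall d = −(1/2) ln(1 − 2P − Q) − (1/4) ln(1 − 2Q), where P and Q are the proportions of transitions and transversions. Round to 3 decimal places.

Of 19 sites, 1 differences are transitions and 2 are transversions, so P = 1/19 ≈ 0.052632 and Q = 2/19 ≈ 0.105263.
Under the Kimura two-parameter model, d = −½ ln(1 − 2P − Q) − ¼ ln(1 − 2Q).
1 − 2P − Q = 0.789473, giving −½ ln(0.789473) = 0.118195.
1 − 2Q = 0.789474, giving −¼ ln(0.789474) = 0.059097.
d = 0.118195 + 0.059097 = 0.177292.

0.177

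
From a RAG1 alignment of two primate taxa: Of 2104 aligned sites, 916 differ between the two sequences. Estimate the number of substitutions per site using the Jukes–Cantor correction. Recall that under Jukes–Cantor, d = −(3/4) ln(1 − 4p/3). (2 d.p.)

p = 916/2104 ≈ 0.435361.
d = −(3/4) ln(1 − 4p/3) = −0.75 ln(1 − 0.580481) = −0.75 ln(0.419519)
  = −0.75 × (-0.868646) = 0.651485 substitutions/site.

0.65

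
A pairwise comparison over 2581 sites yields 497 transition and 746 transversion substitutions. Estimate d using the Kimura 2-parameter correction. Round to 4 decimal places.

0.7764

P = 497/2581 ≈ 0.192561 and Q = 746/2581 ≈ 0.289035.
Under the Kimura two-parameter model, d = −½ ln(1 − 2P − Q) − ¼ ln(1 − 2Q).
1 − 2P − Q = 0.325843, giving −½ ln(0.325843) = 0.560670.
1 − 2Q = 0.42193, giving −¼ ln(0.42193) = 0.215729.
d = 0.560670 + 0.215729 = 0.776399.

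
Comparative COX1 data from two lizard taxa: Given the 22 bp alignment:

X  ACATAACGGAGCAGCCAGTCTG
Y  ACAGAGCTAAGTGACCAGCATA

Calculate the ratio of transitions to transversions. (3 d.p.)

2.333

Transitions are A↔G and C↔T; transversions are all other mismatches.
Transitions: 7. Transversions: 3.
R = 7/3 = 2.333333… ≈ 2.333 (to 3 d.p.).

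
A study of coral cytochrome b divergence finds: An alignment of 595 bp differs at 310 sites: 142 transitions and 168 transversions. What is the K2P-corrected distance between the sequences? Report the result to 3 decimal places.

P = 142/595 ≈ 0.238655 and Q = 168/595 ≈ 0.282353.
Under the Kimura two-parameter model, d = −½ ln(1 − 2P − Q) − ¼ ln(1 − 2Q).
1 − 2P − Q = 0.240337, giving −½ ln(0.240337) = 0.712857.
1 − 2Q = 0.435294, giving −¼ ln(0.435294) = 0.207933.
d = 0.712857 + 0.207933 = 0.920790.

0.921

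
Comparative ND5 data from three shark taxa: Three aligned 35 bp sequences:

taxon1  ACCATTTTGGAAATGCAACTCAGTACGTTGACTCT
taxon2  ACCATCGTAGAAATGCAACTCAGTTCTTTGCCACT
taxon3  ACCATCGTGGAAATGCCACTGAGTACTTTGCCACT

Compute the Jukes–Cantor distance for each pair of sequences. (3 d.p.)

taxon1–taxon2: 7/35 sites differ → p = 0.2, d = −0.75 ln(1 − 0.266667) = 0.232617 ≈ 0.233.
taxon1–taxon3: 7/35 sites differ → p = 0.2, d = −0.75 ln(1 − 0.266667) = 0.232617 ≈ 0.233.
taxon2–taxon3: 4/35 sites differ → p ≈ 0.114286, d = −0.75 ln(1 − 0.152381) = 0.123993 ≈ 0.124.

d(taxon1,taxon2) = 0.233, d(taxon1,taxon3) = 0.233, d(taxon2,taxon3) = 0.124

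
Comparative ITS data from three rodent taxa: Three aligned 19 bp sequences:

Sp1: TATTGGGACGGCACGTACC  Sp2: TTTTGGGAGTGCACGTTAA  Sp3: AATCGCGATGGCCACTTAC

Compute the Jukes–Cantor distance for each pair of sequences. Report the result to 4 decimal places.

Sp1–Sp2: 6/19 sites differ → p ≈ 0.315789, d = −0.75 ln(1 − 0.421052) = 0.409907 ≈ 0.4099.
Sp1–Sp3: 9/19 sites differ → p ≈ 0.473684, d = −0.75 ln(1 − 0.631579) = 0.748897 ≈ 0.7489.
Sp2–Sp3: 10/19 sites differ → p ≈ 0.526316, d = −0.75 ln(1 − 0.701755) = 0.907380 ≈ 0.9074.

d(Sp1,Sp2) = 0.4099, d(Sp1,Sp3) = 0.7489, d(Sp2,Sp3) = 0.9074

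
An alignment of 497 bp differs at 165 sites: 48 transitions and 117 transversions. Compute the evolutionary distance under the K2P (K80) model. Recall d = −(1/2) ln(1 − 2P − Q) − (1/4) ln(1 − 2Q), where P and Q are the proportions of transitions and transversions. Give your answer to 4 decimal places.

0.4389

P = 48/497 ≈ 0.096579 and Q = 117/497 ≈ 0.235412.
Under the Kimura two-parameter model, d = −½ ln(1 − 2P − Q) − ¼ ln(1 − 2Q).
1 − 2P − Q = 0.57143, giving −½ ln(0.57143) = 0.279807.
1 − 2Q = 0.529176, giving −¼ ln(0.529176) = 0.159109.
d = 0.279807 + 0.159109 = 0.438916.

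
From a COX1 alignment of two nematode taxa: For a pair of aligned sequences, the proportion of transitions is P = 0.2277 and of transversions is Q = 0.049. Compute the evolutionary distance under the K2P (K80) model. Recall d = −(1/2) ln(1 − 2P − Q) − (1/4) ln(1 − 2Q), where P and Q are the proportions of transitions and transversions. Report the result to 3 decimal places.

Under the Kimura two-parameter model, d = −½ ln(1 − 2P − Q) − ¼ ln(1 − 2Q).
1 − 2P − Q = 0.4956, giving −½ ln(0.4956) = 0.350993.
1 − 2Q = 0.902, giving −¼ ln(0.902) = 0.025785.
d = 0.350993 + 0.025785 = 0.376778.

0.377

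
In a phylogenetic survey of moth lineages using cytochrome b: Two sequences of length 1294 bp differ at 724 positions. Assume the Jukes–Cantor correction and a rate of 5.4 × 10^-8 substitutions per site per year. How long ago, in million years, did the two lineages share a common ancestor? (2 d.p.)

p = 724/1294 ≈ 0.559505.
d = −(3/4) ln(1 − 4p/3) = −0.75 ln(1 − 0.746007) = −0.75 ln(0.253993)
  = −0.75 × (-1.370449) = 1.027837 substitutions/site.
Under a molecular clock d = 2μt, so t = d/(2μ) = 1.027837 / (2 × 5.4 × 10^-8) = 9.52 million years.

9.52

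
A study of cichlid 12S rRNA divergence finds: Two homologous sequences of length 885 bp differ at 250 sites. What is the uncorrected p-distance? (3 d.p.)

p = 250/885 = 0.282485… ≈ 0.282 (to 3 d.p.).

0.282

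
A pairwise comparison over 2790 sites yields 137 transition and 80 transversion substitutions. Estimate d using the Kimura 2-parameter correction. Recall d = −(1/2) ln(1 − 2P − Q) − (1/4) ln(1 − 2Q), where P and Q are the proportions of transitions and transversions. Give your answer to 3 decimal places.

P = 137/2790 ≈ 0.049104 and Q = 80/2790 ≈ 0.028674.
Under the Kimura two-parameter model, d = −½ ln(1 − 2P − Q) − ¼ ln(1 − 2Q).
1 − 2P − Q = 0.873118, giving −½ ln(0.873118) = 0.067842.
1 − 2Q = 0.942652, giving −¼ ln(0.942652) = 0.014765.
d = 0.067842 + 0.014765 = 0.082607.

0.083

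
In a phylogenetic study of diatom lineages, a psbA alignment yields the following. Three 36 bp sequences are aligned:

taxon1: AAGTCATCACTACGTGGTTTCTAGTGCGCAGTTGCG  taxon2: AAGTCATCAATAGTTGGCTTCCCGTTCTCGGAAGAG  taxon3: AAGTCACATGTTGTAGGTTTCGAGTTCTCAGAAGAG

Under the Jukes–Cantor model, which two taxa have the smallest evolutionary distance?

taxon2 and taxon3

taxon1–taxon2: 12/36 differ, p = 0.333, d = 0.441.
taxon1–taxon3: 14/36 differ, p = 0.389, d = 0.548.
taxon2–taxon3: 10/36 differ, p = 0.278, d = 0.347.
The smallest distance is between taxon2 and taxon3.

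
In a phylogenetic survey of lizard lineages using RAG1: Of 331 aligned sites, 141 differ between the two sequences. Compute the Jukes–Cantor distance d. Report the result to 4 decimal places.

p = 141/331 ≈ 0.425982.
d = −(3/4) ln(1 − 4p/3) = −0.75 ln(1 − 0.567976) = −0.75 ln(0.432024)
  = −0.75 × (-0.839274) = 0.629456 substitutions/site.

0.6295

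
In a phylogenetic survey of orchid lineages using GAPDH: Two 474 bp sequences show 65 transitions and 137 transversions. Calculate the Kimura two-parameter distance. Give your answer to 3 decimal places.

0.630

P = 65/474 ≈ 0.137131 and Q = 137/474 ≈ 0.28903.
Under the Kimura two-parameter model, d = −½ ln(1 − 2P − Q) − ¼ ln(1 − 2Q).
1 − 2P − Q = 0.436708, giving −½ ln(0.436708) = 0.414245.
1 − 2Q = 0.42194, giving −¼ ln(0.42194) = 0.215723.
d = 0.414245 + 0.215723 = 0.629968.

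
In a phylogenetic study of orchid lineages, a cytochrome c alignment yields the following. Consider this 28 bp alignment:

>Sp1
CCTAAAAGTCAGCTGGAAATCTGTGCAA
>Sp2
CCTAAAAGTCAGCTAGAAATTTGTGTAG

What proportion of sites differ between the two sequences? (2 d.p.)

The sequences differ at 4 of 28 positions (sites 15, 21, 26, 28).
p = 4/28 = 0.142857… ≈ 0.14 (to 2 d.p.).

0.14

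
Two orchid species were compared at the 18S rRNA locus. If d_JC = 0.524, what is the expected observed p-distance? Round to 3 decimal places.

0.377

p = (3/4)(1 − e^(−4d/3)) = 0.75 × (1 − e^(-0.698667)) = 0.75 × (1 − 0.497248) = 0.377064.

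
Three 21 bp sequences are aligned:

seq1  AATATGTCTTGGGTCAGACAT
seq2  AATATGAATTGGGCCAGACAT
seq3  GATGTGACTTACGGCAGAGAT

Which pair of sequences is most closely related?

seq1 and seq2

seq1–seq2: 3/21 differ, p = 0.143, d = 0.158.
seq1–seq3: 7/21 differ, p = 0.333, d = 0.441.
seq2–seq3: 7/21 differ, p = 0.333, d = 0.441.
The smallest distance is between seq1 and seq2.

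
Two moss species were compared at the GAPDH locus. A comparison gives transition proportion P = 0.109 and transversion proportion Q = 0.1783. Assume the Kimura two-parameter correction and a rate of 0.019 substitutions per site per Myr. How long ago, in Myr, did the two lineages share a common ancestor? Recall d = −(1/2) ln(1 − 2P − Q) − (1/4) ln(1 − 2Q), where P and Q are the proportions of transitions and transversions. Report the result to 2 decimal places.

Under the Kimura two-parameter model, d = −½ ln(1 − 2P − Q) − ¼ ln(1 − 2Q).
1 − 2P − Q = 0.6037, giving −½ ln(0.6037) = 0.252339.
1 − 2Q = 0.6434, giving −¼ ln(0.6434) = 0.110247.
d = 0.252339 + 0.110247 = 0.362586.
Under a molecular clock d = 2μt, so t = d/(2μ) = 0.362586 / (2 × 0.019) = 9.54 Myr.

9.54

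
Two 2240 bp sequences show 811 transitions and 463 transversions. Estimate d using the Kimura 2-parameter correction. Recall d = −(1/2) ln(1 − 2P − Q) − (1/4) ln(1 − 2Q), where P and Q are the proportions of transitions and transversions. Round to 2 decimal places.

1.47

P = 811/2240 ≈ 0.362054 and Q = 463/2240 ≈ 0.206696.
Under the Kimura two-parameter model, d = −½ ln(1 − 2P − Q) − ¼ ln(1 − 2Q).
1 − 2P − Q = 0.069196, giving −½ ln(0.069196) = 1.335406.
1 − 2Q = 0.586608, giving −¼ ln(0.586608) = 0.133350.
d = 1.335406 + 0.133350 = 1.468756.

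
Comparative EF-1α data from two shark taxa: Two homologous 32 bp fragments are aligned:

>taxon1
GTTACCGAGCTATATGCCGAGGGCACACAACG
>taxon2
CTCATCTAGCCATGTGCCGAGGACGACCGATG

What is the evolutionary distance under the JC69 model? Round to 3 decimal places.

0.520

The sequences differ at 12 of 32 sites, so p = 12/32 = 0.375.
d = −(3/4) ln(1 − 4p/3) = −0.75 ln(1 − 0.5) = −0.75 ln(0.5)
  = −0.75 × (-0.693147) = 0.519860 substitutions/site.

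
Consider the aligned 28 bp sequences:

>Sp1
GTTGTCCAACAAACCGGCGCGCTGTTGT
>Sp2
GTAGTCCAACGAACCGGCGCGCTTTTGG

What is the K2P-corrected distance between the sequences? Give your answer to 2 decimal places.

Of 28 sites, 1 differences are transitions and 3 are transversions, so P = 1/28 ≈ 0.035714 and Q = 3/28 ≈ 0.107143.
Under the Kimura two-parameter model, d = −½ ln(1 − 2P − Q) − ¼ ln(1 − 2Q).
1 − 2P − Q = 0.821429, giving −½ ln(0.821429) = 0.098355.
1 − 2Q = 0.785714, giving −¼ ln(0.785714) = 0.060291.
d = 0.098355 + 0.060291 = 0.158646.

0.16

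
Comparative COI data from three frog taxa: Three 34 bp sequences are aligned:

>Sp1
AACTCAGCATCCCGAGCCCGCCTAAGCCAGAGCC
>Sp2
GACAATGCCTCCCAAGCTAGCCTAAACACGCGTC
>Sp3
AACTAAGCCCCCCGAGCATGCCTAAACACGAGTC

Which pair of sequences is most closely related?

Sp1–Sp2: 13/34 differ, p = 0.382, d = 0.535.
Sp1–Sp3: 9/34 differ, p = 0.265, d = 0.326.
Sp2–Sp3: 8/34 differ, p = 0.235, d = 0.282.
The smallest distance is between Sp2 and Sp3.

Sp2 and Sp3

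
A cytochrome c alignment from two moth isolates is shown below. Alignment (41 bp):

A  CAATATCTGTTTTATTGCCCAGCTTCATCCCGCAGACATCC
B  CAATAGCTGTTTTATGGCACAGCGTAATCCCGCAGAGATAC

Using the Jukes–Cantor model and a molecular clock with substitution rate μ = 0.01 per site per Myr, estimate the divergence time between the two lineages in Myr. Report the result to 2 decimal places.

The sequences differ at 7 of 41 sites (6, 16, 19, 24, 26, 37, 40), so p = 7/41 ≈ 0.170732.
d = −(3/4) ln(1 − 4p/3) = −0.75 ln(1 − 0.227643) = −0.75 ln(0.772357)
  = −0.75 × (-0.258308) = 0.193731 substitutions/site.
Under a molecular clock d = 2μt, so t = d/(2μ) = 0.193731 / (2 × 0.01) = 9.69 Myr.

9.69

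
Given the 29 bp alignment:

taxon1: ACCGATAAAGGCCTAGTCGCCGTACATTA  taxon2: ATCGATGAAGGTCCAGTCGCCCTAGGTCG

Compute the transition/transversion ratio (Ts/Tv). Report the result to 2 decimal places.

3.50

Transitions are A↔G and C↔T; transversions are all other mismatches.
Transitions: 7. Transversions: 2.
R = 7/2 = 3.50.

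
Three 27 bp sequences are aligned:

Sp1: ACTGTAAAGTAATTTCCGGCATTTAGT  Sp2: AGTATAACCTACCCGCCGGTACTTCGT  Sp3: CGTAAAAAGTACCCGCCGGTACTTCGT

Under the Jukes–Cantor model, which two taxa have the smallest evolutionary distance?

Sp2 and Sp3

Sp1–Sp2: 11/27 differ, p = 0.407, d = 0.588.
Sp1–Sp3: 11/27 differ, p = 0.407, d = 0.588.
Sp2–Sp3: 4/27 differ, p = 0.148, d = 0.165.
The smallest distance is between Sp2 and Sp3.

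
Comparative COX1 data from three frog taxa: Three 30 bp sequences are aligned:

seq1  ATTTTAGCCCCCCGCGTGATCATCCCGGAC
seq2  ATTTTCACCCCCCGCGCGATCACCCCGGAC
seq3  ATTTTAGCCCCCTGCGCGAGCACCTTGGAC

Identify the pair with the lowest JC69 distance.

seq1 and seq2

seq1–seq2: 4/30 differ, p = 0.133, d = 0.147.
seq1–seq3: 6/30 differ, p = 0.200, d = 0.233.
seq2–seq3: 6/30 differ, p = 0.200, d = 0.233.
The smallest distance is between seq1 and seq2.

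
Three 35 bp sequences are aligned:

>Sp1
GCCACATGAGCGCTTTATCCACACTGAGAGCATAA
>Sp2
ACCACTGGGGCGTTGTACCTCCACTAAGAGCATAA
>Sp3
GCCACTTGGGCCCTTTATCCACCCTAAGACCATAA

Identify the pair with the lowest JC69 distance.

Sp1–Sp2: 10/35 differ, p = 0.286, d = 0.360.
Sp1–Sp3: 6/35 differ, p = 0.171, d = 0.195.
Sp2–Sp3: 10/35 differ, p = 0.286, d = 0.360.
The smallest distance is between Sp1 and Sp3.

Sp1 and Sp3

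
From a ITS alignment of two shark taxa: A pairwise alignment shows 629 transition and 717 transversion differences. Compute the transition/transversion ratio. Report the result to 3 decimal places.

R = 629/717 = 0.877266… ≈ 0.877 (to 3 d.p.).

0.877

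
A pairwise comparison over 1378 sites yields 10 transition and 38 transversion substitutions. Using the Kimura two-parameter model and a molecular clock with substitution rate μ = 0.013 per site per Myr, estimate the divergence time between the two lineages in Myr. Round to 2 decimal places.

1.37

P = 10/1378 ≈ 0.007257 and Q = 38/1378 ≈ 0.027576.
Under the Kimura two-parameter model, d = −½ ln(1 − 2P − Q) − ¼ ln(1 − 2Q).
1 − 2P − Q = 0.95791, giving −½ ln(0.95791) = 0.021501.
1 − 2Q = 0.944848, giving −¼ ln(0.944848) = 0.014183.
d = 0.021501 + 0.014183 = 0.035684.
Under a molecular clock d = 2μt, so t = d/(2μ) = 0.035684 / (2 × 0.013) = 1.37 Myr.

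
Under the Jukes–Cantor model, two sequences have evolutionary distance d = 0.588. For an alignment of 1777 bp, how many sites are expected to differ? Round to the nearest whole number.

724

Invert JC69: p = (3/4)(1 − e^(−4d/3)) = 0.75 × (1 − e^(-0.784)) = 0.75 × (1 − 0.456576) = 0.407568.
Expected differing sites = pL ≈ 0.407568 × 1777 = 724.248336 ≈ 724.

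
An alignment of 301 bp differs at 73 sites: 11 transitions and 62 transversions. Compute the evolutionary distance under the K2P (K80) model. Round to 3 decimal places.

0.296

P = 11/301 ≈ 0.036545 and Q = 62/301 ≈ 0.20598.
Under the Kimura two-parameter model, d = −½ ln(1 − 2P − Q) − ¼ ln(1 − 2Q).
1 − 2P − Q = 0.72093, giving −½ ln(0.72093) = 0.163607.
1 − 2Q = 0.58804, giving −¼ ln(0.58804) = 0.132740.
d = 0.163607 + 0.132740 = 0.296347.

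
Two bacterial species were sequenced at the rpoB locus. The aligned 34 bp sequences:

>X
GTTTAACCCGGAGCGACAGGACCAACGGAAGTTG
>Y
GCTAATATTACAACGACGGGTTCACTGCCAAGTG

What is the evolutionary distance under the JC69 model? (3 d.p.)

0.918

The sequences differ at 18 of 34 sites, so p = 18/34 ≈ 0.529412.
d = −(3/4) ln(1 − 4p/3) = −0.75 ln(1 − 0.705883) = −0.75 ln(0.294117)
  = −0.75 × (-1.223778) = 0.917834 substitutions/site.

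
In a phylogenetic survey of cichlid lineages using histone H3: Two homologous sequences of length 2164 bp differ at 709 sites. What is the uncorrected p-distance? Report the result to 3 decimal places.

0.328

p = 709/2164 = 0.327634… ≈ 0.328 (to 3 d.p.).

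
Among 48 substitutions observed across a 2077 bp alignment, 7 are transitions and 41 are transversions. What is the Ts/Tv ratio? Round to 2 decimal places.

R = 7/41 = 0.170731… ≈ 0.17 (to 2 d.p.).

0.17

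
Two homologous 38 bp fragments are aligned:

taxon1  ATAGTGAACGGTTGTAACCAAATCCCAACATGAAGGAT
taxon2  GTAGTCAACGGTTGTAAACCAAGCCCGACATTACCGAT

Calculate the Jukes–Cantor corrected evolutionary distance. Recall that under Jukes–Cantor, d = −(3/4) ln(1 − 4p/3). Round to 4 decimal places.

0.2846

The sequences differ at 9 of 38 sites (1, 6, 18, 20, 23, 27, 32, 34, 35), so p = 9/38 ≈ 0.236842.
d = −(3/4) ln(1 − 4p/3) = −0.75 ln(1 − 0.315789) = −0.75 ln(0.684211)
  = −0.75 × (-0.379489) = 0.284617 substitutions/site.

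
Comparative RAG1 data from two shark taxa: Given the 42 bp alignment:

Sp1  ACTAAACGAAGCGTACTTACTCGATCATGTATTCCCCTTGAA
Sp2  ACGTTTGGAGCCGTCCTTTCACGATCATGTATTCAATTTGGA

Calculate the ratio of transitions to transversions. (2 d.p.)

Transitions are A↔G and C↔T; transversions are all other mismatches.
Transitions: 3. Transversions: 11.
R = 3/11 = 0.272727… ≈ 0.27 (to 2 d.p.).

0.27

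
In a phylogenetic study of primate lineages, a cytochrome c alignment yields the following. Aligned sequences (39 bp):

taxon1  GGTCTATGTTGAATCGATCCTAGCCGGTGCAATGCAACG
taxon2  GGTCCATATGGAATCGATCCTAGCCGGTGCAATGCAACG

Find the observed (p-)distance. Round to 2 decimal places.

0.08

The sequences differ at 3 of 39 positions (sites 5, 8, 10).
p = 3/39 = 0.076923… ≈ 0.08 (to 2 d.p.).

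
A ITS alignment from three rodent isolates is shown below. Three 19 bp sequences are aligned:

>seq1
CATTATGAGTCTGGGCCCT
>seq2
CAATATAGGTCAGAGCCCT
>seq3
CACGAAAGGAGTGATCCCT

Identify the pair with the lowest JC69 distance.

seq1–seq2: 5/19 differ, p = 0.263, d = 0.324.
seq1–seq3: 9/19 differ, p = 0.474, d = 0.749.
seq2–seq3: 7/19 differ, p = 0.368, d = 0.507.
The smallest distance is between seq1 and seq2.

seq1 and seq2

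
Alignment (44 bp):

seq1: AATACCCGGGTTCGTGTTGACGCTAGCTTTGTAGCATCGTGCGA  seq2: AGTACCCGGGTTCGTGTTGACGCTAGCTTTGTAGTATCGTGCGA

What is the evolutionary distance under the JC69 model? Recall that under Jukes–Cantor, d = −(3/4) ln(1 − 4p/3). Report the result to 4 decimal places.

0.0469

The sequences differ at 2 of 44 sites (2, 35), so p = 2/44 ≈ 0.045455.
d = −(3/4) ln(1 − 4p/3) = −0.75 ln(1 − 0.060607) = −0.75 ln(0.939393)
  = −0.75 × (-0.062521) = 0.046891 substitutions/site.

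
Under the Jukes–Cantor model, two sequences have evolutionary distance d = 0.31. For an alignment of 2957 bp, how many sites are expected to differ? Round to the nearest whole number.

Invert JC69: p = (3/4)(1 − e^(−4d/3)) = 0.75 × (1 − e^(-0.413333)) = 0.75 × (1 − 0.661442) = 0.253919.
Expected differing sites = pL ≈ 0.253919 × 2957 = 750.838483 ≈ 751.

751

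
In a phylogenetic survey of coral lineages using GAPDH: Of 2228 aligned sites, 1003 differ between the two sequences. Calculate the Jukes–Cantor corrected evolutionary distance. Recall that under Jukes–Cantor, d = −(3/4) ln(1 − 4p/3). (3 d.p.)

0.688

p = 1003/2228 ≈ 0.45018.
d = −(3/4) ln(1 − 4p/3) = −0.75 ln(1 − 0.60024) = −0.75 ln(0.39976)
  = −0.75 × (-0.916891) = 0.687668 substitutions/site.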